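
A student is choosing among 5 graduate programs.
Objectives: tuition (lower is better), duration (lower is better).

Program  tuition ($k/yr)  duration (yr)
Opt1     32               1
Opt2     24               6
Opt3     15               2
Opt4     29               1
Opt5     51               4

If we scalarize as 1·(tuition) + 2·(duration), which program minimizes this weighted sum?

Opt1: 1·32 + 2·1 = 34
Opt2: 1·24 + 2·6 = 36
Opt3: 1·15 + 2·2 = 19
Opt4: 1·29 + 2·1 = 31
Opt5: 1·51 + 2·4 = 59
Lowest: Opt3 at 19.

Opt3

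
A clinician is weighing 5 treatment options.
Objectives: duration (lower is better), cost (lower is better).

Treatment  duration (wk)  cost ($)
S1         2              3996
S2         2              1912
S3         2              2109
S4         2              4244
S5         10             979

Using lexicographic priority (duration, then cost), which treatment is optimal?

First minimize duration: best is 2, kept {S1, S2, S3, S4}.
Then minimize cost: best is 1912, kept {S2}.

S2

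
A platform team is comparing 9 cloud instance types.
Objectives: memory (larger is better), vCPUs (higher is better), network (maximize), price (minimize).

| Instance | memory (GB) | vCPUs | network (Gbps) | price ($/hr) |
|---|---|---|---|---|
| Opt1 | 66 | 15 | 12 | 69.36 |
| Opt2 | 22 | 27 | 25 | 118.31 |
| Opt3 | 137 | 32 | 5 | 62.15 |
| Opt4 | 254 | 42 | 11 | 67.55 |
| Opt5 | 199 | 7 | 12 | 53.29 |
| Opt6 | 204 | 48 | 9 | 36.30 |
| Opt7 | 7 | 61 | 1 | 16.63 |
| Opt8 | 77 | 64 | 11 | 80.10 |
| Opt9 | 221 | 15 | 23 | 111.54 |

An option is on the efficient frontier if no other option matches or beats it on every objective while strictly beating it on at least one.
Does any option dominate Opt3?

Opt6 vs Opt3: memory 204≥137, vCPUs 48≥32, network 9≥5, price 36.30≤62.15 — Opt6 is at least as good on every objective and strictly better on at least one, so Opt6 dominates Opt3.

Yes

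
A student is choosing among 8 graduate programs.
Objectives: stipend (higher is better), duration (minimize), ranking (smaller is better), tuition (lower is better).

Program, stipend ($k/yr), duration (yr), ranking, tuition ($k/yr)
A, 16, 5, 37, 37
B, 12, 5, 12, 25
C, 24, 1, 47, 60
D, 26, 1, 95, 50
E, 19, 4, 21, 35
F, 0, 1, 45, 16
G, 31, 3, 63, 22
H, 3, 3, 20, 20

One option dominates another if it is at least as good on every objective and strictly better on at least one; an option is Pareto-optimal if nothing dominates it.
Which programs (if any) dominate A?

E: stipend 19≥16, duration 4≤5, ranking 21≤37, tuition 35≤37 — dominates A.
Others (B, C, D, F, G, H) are each worse than A on at least one objective.

E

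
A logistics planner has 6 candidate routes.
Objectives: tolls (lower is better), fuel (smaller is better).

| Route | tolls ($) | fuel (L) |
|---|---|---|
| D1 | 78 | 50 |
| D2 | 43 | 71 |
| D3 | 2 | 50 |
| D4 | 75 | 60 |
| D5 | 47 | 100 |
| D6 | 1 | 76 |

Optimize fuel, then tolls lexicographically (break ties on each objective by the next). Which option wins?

D3

First minimize fuel: best is 50, kept {D1, D3}.
Then minimize tolls: best is 2, kept {D3}.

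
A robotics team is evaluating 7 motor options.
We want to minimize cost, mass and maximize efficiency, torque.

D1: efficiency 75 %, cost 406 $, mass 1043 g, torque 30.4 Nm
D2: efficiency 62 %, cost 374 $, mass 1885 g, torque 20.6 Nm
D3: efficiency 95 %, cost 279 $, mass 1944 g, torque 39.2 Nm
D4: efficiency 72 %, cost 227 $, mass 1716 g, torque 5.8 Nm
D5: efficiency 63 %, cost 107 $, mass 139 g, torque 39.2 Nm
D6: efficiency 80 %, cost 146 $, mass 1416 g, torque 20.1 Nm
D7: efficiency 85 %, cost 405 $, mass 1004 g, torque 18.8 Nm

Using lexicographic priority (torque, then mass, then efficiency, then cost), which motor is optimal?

D5

First maximize torque: best is 39.2, kept {D3, D5}.
Then minimize mass: best is 139, kept {D5}.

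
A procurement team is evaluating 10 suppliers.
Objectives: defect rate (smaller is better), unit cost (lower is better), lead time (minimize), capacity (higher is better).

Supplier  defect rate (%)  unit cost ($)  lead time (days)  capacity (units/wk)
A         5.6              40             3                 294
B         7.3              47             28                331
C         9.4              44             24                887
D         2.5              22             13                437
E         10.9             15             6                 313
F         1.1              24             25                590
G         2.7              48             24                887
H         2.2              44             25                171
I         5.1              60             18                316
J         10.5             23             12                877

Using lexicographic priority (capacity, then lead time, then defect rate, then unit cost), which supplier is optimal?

G

First maximize capacity: best is 887, kept {C, G}.
Then minimize lead time: best is 24, kept {C, G}.
Then minimize defect rate: best is 2.7, kept {G}.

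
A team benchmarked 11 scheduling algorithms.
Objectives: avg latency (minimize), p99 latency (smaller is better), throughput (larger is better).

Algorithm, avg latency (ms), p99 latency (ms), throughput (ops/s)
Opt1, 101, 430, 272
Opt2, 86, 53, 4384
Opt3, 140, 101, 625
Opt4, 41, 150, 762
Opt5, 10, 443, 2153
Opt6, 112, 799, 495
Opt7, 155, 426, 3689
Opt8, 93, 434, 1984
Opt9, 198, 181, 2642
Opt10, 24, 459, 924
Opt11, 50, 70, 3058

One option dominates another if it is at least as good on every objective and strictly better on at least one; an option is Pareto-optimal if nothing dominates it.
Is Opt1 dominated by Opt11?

Yes

Opt11 vs Opt1: avg latency 50≤101, p99 latency 70≤430, throughput 3058≥272 — Opt11 is at least as good on every objective with at least one strict improvement.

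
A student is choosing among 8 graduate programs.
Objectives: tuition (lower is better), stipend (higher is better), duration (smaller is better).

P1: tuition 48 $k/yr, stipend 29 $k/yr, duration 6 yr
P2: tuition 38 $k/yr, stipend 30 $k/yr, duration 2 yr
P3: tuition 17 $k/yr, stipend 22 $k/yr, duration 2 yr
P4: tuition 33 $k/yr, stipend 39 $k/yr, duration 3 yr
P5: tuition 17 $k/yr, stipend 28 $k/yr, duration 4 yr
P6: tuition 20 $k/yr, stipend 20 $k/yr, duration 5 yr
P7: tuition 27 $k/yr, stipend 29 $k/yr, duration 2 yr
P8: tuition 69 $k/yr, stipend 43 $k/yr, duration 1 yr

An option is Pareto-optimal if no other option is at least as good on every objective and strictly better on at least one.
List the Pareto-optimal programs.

P2, P3, P4, P5, P7, P8

P1: dominated by P2 (tuition 38≤48, stipend 30≥29, duration 2≤6).
P2: not dominated.
P3: not dominated.
P4: not dominated.
P5: not dominated.
P6: dominated by P3 (tuition 17≤20, stipend 22≥20, duration 2≤5).
P7: not dominated.
P8: not dominated (best stipend).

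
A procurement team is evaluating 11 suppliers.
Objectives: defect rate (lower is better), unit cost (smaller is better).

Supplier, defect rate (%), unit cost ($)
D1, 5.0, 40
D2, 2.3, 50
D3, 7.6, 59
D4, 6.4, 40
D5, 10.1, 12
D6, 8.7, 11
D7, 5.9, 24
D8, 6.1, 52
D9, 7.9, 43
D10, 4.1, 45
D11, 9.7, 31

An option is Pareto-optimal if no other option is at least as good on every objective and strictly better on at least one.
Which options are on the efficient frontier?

D1, D2, D6, D7, D10

D1: not dominated.
D2: not dominated (best defect rate).
D3: dominated by D1 (defect rate 5.0≤7.6, unit cost 40≤59).
D4: dominated by D1 (defect rate 5.0≤6.4, unit cost 40≤40).
D5: dominated by D6 (defect rate 8.7≤10.1, unit cost 11≤12).
D6: not dominated (best unit cost).
D7: not dominated.
D8: dominated by D1 (defect rate 5.0≤6.1, unit cost 40≤52).
D9: dominated by D1 (defect rate 5.0≤7.9, unit cost 40≤43).
D10: not dominated.
D11: dominated by D6 (defect rate 8.7≤9.7, unit cost 11≤31).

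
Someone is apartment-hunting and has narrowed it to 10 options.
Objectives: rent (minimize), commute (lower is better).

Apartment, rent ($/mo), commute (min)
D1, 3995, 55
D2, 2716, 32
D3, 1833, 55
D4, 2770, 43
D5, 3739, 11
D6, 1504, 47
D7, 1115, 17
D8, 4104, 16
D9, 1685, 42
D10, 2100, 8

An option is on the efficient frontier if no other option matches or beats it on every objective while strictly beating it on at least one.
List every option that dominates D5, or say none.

D10

D10: rent 2100≤3739, commute 8≤11 — dominates D5.
Others (D1, D2, D3, D4, D6, D7, D8, D9) are each worse than D5 on at least one objective.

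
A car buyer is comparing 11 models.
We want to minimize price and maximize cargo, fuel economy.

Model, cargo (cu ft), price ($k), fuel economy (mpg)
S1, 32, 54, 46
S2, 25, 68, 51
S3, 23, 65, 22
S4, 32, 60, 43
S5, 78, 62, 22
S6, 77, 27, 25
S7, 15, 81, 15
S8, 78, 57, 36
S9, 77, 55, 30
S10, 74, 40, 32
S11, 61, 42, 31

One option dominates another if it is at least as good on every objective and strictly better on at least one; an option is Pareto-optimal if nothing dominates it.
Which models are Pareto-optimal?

S1, S2, S6, S8, S9, S10

S1: not dominated.
S2: not dominated (best fuel economy).
S3: dominated by S1 (cargo 32≥23, price 54≤65, fuel economy 46≥22).
S4: dominated by S1 (cargo 32≥32, price 54≤60, fuel economy 46≥43).
S5: dominated by S8 (cargo 78≥78, price 57≤62, fuel economy 36≥22).
S6: not dominated (best price).
S7: dominated by S1 (cargo 32≥15, price 54≤81, fuel economy 46≥15).
S8: not dominated.
S9: not dominated.
S10: not dominated.
S11: dominated by S10 (cargo 74≥61, price 40≤42, fuel economy 32≥31).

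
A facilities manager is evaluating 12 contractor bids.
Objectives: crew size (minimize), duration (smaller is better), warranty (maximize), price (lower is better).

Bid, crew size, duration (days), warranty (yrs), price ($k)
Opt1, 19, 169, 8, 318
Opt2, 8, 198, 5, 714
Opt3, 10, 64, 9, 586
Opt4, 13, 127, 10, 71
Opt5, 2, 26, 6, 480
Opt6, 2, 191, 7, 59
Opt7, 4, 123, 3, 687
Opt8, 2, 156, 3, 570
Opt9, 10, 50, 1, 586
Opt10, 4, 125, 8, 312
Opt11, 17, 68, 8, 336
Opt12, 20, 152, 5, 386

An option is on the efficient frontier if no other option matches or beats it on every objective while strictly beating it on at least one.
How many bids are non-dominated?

Opt1: dominated by Opt4 (crew size 13≤19, duration 127≤169, warranty 10≥8, price 71≤318).
Opt2: dominated by Opt5 (crew size 2≤8, duration 26≤198, warranty 6≥5, price 480≤714).
Opt3: not dominated.
Opt4: not dominated (best warranty).
Opt5: not dominated (best duration).
Opt6: not dominated (best price).
Opt7: dominated by Opt5 (crew size 2≤4, duration 26≤123, warranty 6≥3, price 480≤687).
Opt8: dominated by Opt5 (crew size 2≤2, duration 26≤156, warranty 6≥3, price 480≤570).
Opt9: dominated by Opt5 (crew size 2≤10, duration 26≤50, warranty 6≥1, price 480≤586).
Opt10: not dominated.
Opt11: not dominated.
Opt12: dominated by Opt4 (crew size 13≤20, duration 127≤152, warranty 10≥5, price 71≤386).
Pareto-optimal: Opt3, Opt4, Opt5, Opt6, Opt10, Opt11 → 6.

6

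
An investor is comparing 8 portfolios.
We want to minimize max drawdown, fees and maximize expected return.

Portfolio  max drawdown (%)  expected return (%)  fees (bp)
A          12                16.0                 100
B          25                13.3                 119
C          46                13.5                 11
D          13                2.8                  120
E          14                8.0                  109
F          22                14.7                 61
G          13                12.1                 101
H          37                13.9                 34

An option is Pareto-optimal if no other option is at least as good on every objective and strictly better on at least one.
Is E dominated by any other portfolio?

A vs E: max drawdown 12≤14, expected return 16.0≥8.0, fees 100≤109 — A is at least as good on every objective and strictly better on at least one, so A dominates E.

Yes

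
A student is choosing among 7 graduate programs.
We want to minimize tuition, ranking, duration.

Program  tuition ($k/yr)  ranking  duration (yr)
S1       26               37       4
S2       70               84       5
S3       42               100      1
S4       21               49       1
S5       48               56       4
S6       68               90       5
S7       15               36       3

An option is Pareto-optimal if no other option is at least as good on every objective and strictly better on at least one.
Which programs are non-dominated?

S4, S7

S1: dominated by S7 (tuition 15≤26, ranking 36≤37, duration 3≤4).
S2: dominated by S1 (tuition 26≤70, ranking 37≤84, duration 4≤5).
S3: dominated by S4 (tuition 21≤42, ranking 49≤100, duration 1≤1).
S4: not dominated.
S5: dominated by S1 (tuition 26≤48, ranking 37≤56, duration 4≤4).
S6: dominated by S1 (tuition 26≤68, ranking 37≤90, duration 4≤5).
S7: not dominated (best tuition).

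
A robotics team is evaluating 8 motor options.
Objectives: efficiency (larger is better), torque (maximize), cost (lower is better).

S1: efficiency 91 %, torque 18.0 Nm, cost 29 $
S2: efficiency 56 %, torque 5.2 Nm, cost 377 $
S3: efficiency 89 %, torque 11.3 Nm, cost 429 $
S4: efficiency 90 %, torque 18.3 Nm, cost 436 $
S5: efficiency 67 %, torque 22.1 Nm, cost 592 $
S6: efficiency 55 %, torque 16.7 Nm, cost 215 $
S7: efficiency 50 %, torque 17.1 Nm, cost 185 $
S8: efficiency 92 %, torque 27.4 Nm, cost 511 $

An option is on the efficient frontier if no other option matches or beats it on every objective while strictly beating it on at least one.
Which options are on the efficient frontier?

S1: not dominated (best cost).
S2: dominated by S1 (efficiency 91≥56, torque 18.0≥5.2, cost 29≤377).
S3: dominated by S1 (efficiency 91≥89, torque 18.0≥11.3, cost 29≤429).
S4: not dominated.
S5: dominated by S8 (efficiency 92≥67, torque 27.4≥22.1, cost 511≤592).
S6: dominated by S1 (efficiency 91≥55, torque 18.0≥16.7, cost 29≤215).
S7: dominated by S1 (efficiency 91≥50, torque 18.0≥17.1, cost 29≤185).
S8: not dominated (best efficiency).

S1, S4, S8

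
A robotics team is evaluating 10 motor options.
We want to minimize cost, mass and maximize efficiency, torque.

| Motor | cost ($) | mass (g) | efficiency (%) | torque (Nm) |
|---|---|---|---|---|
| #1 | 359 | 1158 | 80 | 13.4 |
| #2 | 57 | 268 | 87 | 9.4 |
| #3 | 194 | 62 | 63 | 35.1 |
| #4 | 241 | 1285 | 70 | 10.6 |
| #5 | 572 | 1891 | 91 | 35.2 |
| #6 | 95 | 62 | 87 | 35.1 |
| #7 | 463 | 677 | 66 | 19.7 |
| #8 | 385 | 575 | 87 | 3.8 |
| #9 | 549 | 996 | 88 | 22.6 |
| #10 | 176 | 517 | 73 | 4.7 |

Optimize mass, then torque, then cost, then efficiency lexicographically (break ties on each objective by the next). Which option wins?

#6

First minimize mass: best is 62, kept {#3, #6}.
Then maximize torque: best is 35.1, kept {#3, #6}.
Then minimize cost: best is 95, kept {#6}.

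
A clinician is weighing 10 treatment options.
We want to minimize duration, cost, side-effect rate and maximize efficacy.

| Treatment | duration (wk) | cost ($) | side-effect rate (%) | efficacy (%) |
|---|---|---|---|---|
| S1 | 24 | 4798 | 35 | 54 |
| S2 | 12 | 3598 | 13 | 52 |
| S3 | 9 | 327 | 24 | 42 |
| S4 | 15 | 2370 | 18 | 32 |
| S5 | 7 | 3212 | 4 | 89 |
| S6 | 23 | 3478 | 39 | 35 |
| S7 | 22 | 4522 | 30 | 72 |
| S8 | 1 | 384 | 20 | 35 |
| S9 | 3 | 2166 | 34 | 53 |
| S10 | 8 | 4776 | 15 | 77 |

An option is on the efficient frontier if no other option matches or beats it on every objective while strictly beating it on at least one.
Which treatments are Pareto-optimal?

S1: dominated by S5 (duration 7≤24, cost 3212≤4798, side-effect rate 4≤35, efficacy 89≥54).
S2: dominated by S5 (duration 7≤12, cost 3212≤3598, side-effect rate 4≤13, efficacy 89≥52).
S3: not dominated (best cost).
S4: not dominated.
S5: not dominated (best side-effect rate).
S6: dominated by S3 (duration 9≤23, cost 327≤3478, side-effect rate 24≤39, efficacy 42≥35).
S7: dominated by S5 (duration 7≤22, cost 3212≤4522, side-effect rate 4≤30, efficacy 89≥72).
S8: not dominated (best duration).
S9: not dominated.
S10: dominated by S5 (duration 7≤8, cost 3212≤4776, side-effect rate 4≤15, efficacy 89≥77).

S3, S4, S5, S8, S9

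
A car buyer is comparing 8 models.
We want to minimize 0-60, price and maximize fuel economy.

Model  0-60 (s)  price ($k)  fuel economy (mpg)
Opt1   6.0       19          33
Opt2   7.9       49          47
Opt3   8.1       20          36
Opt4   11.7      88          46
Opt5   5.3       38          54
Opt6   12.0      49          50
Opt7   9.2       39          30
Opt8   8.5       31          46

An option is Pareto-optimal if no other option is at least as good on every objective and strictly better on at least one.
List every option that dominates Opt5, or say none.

Opt1: worse on 0-60 (6.0 vs 5.3).
Opt2: worse on 0-60 (7.9 vs 5.3).
Opt3: worse on 0-60 (8.1 vs 5.3).
Opt4: worse on 0-60 (11.7 vs 5.3).
Opt6: worse on 0-60 (12.0 vs 5.3).
Opt7: worse on 0-60 (9.2 vs 5.3).
Opt8: worse on 0-60 (8.5 vs 5.3).
No option dominates Opt5.

none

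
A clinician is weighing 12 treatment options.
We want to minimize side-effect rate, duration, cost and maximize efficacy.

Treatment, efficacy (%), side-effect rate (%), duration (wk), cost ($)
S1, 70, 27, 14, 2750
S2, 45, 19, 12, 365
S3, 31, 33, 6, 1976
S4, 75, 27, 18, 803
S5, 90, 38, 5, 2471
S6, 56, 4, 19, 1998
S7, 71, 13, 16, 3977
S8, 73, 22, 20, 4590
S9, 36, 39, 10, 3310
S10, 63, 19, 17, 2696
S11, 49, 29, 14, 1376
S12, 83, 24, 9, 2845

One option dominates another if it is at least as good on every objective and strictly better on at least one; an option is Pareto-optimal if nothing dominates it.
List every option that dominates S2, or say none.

none

S1: worse on side-effect rate (27 vs 19).
S3: worse on efficacy (31 vs 45).
S4: worse on side-effect rate (27 vs 19).
S5: worse on side-effect rate (38 vs 19).
S6: worse on duration (19 vs 12).
S7: worse on duration (16 vs 12).
S8: worse on side-effect rate (22 vs 19).
S9: worse on efficacy (36 vs 45).
S10: worse on duration (17 vs 12).
S11: worse on side-effect rate (29 vs 19).
S12: worse on side-effect rate (24 vs 19).
No option dominates S2.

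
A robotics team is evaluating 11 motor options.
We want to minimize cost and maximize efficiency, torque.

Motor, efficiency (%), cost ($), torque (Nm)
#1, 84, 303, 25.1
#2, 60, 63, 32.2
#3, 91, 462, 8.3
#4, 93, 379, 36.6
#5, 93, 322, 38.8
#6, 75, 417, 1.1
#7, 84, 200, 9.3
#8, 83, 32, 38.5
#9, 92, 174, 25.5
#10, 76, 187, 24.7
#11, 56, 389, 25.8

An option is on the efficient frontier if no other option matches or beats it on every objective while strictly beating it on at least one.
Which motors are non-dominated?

#1: dominated by #9 (efficiency 92≥84, cost 174≤303, torque 25.5≥25.1).
#2: dominated by #8 (efficiency 83≥60, cost 32≤63, torque 38.5≥32.2).
#3: dominated by #4 (efficiency 93≥91, cost 379≤462, torque 36.6≥8.3).
#4: dominated by #5 (efficiency 93≥93, cost 322≤379, torque 38.8≥36.6).
#5: not dominated (best torque).
#6: dominated by #1 (efficiency 84≥75, cost 303≤417, torque 25.1≥1.1).
#7: dominated by #9 (efficiency 92≥84, cost 174≤200, torque 25.5≥9.3).
#8: not dominated (best cost).
#9: not dominated.
#10: dominated by #8 (efficiency 83≥76, cost 32≤187, torque 38.5≥24.7).
#11: dominated by #2 (efficiency 60≥56, cost 63≤389, torque 32.2≥25.8).

#5, #8, #9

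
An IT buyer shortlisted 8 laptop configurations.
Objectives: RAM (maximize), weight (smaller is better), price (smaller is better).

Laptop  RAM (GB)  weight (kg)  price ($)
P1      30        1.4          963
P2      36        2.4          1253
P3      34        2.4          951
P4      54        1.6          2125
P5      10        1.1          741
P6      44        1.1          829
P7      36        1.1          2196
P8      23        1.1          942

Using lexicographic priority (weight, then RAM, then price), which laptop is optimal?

First minimize weight: best is 1.1, kept {P5, P6, P7, P8}.
Then maximize RAM: best is 44, kept {P6}.

P6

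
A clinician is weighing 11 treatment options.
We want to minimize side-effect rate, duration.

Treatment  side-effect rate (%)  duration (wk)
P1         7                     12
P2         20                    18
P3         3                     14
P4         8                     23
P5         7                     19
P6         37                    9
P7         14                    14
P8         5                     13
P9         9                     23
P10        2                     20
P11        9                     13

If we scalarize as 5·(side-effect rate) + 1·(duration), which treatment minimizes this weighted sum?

P3

P1: 5·7 + 1·12 = 47
P2: 5·20 + 1·18 = 118
P3: 5·3 + 1·14 = 29
P4: 5·8 + 1·23 = 63
P5: 5·7 + 1·19 = 54
P6: 5·37 + 1·9 = 194
P7: 5·14 + 1·14 = 84
P8: 5·5 + 1·13 = 38
P9: 5·9 + 1·23 = 68
P10: 5·2 + 1·20 = 30
P11: 5·9 + 1·13 = 58
Lowest: P3 at 29.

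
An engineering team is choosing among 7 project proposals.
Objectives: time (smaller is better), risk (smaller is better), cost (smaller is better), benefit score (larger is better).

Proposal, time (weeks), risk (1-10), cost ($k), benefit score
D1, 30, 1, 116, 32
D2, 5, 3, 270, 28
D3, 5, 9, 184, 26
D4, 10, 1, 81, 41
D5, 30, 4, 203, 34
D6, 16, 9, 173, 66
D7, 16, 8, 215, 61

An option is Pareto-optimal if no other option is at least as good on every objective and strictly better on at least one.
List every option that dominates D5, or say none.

D4

D4: time 10≤30, risk 1≤4, cost 81≤203, benefit score 41≥34 — dominates D5.
Others (D1, D2, D3, D6, D7) are each worse than D5 on at least one objective.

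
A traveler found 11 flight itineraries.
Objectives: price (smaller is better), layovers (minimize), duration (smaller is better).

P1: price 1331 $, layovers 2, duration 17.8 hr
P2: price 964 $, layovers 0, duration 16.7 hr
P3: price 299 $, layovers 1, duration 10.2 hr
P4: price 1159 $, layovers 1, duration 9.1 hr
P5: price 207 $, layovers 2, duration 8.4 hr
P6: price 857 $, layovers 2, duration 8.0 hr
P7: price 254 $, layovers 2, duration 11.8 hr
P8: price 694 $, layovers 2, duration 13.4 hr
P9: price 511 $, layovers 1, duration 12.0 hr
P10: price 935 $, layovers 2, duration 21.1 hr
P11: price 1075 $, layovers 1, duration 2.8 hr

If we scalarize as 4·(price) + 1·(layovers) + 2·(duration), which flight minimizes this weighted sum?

P5

P1: 4·1331 + 1·2 + 2·17.8 = 5361.6
P2: 4·964 + 1·0 + 2·16.7 = 3889.4
P3: 4·299 + 1·1 + 2·10.2 = 1217.4
P4: 4·1159 + 1·1 + 2·9.1 = 4655.2
P5: 4·207 + 1·2 + 2·8.4 = 846.8
P6: 4·857 + 1·2 + 2·8.0 = 3446.0
P7: 4·254 + 1·2 + 2·11.8 = 1041.6
P8: 4·694 + 1·2 + 2·13.4 = 2804.8
P9: 4·511 + 1·1 + 2·12.0 = 2069.0
P10: 4·935 + 1·2 + 2·21.1 = 3784.2
P11: 4·1075 + 1·1 + 2·2.8 = 4306.6
Lowest: P5 at 846.8.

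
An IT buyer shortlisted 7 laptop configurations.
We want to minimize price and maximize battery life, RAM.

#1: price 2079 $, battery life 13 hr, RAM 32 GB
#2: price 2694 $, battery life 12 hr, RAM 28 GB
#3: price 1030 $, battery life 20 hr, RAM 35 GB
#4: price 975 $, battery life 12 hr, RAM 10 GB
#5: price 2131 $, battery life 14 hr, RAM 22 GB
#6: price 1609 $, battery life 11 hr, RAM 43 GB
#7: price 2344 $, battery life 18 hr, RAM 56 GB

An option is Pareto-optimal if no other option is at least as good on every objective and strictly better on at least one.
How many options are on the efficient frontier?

4

#1: dominated by #3 (price 1030≤2079, battery life 20≥13, RAM 35≥32).
#2: dominated by #1 (price 2079≤2694, battery life 13≥12, RAM 32≥28).
#3: not dominated (best battery life).
#4: not dominated (best price).
#5: dominated by #3 (price 1030≤2131, battery life 20≥14, RAM 35≥22).
#6: not dominated.
#7: not dominated (best RAM).
Pareto-optimal: #3, #4, #6, #7 → 4.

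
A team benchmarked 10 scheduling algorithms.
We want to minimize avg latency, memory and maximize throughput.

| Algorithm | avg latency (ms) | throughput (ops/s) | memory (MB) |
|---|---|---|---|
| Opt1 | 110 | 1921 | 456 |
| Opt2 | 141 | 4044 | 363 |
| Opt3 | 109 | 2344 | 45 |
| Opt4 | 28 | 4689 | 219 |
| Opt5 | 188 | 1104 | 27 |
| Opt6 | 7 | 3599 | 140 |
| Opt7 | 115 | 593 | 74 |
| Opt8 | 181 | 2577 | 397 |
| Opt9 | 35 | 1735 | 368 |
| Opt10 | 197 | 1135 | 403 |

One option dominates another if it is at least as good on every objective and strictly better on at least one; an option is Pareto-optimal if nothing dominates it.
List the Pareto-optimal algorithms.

Opt1: dominated by Opt3 (avg latency 109≤110, throughput 2344≥1921, memory 45≤456).
Opt2: dominated by Opt4 (avg latency 28≤141, throughput 4689≥4044, memory 219≤363).
Opt3: not dominated.
Opt4: not dominated (best throughput).
Opt5: not dominated (best memory).
Opt6: not dominated (best avg latency).
Opt7: dominated by Opt3 (avg latency 109≤115, throughput 2344≥593, memory 45≤74).
Opt8: dominated by Opt2 (avg latency 141≤181, throughput 4044≥2577, memory 363≤397).
Opt9: dominated by Opt4 (avg latency 28≤35, throughput 4689≥1735, memory 219≤368).
Opt10: dominated by Opt2 (avg latency 141≤197, throughput 4044≥1135, memory 363≤403).

Opt3, Opt4, Opt5, Opt6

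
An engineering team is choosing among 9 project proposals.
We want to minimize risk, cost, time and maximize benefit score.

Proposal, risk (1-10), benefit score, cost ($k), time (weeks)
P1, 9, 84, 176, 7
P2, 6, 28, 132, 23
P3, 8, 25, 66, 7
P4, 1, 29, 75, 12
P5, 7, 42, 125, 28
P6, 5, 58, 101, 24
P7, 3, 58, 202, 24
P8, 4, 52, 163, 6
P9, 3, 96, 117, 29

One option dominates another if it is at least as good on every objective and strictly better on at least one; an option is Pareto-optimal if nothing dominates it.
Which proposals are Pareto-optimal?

P1: not dominated.
P2: dominated by P4 (risk 1≤6, benefit score 29≥28, cost 75≤132, time 12≤23).
P3: not dominated (best cost).
P4: not dominated (best risk).
P5: dominated by P6 (risk 5≤7, benefit score 58≥42, cost 101≤125, time 24≤28).
P6: not dominated.
P7: not dominated.
P8: not dominated (best time).
P9: not dominated (best benefit score).

P1, P3, P4, P6, P7, P8, P9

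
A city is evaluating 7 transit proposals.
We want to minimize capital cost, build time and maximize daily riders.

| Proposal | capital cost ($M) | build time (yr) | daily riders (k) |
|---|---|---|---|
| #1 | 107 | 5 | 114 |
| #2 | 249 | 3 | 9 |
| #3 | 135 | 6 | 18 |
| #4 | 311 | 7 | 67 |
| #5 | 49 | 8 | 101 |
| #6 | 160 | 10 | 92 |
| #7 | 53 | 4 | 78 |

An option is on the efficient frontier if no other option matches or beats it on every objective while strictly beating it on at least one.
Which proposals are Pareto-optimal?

#1, #2, #5, #7

#1: not dominated (best daily riders).
#2: not dominated (best build time).
#3: dominated by #1 (capital cost 107≤135, build time 5≤6, daily riders 114≥18).
#4: dominated by #1 (capital cost 107≤311, build time 5≤7, daily riders 114≥67).
#5: not dominated (best capital cost).
#6: dominated by #1 (capital cost 107≤160, build time 5≤10, daily riders 114≥92).
#7: not dominated.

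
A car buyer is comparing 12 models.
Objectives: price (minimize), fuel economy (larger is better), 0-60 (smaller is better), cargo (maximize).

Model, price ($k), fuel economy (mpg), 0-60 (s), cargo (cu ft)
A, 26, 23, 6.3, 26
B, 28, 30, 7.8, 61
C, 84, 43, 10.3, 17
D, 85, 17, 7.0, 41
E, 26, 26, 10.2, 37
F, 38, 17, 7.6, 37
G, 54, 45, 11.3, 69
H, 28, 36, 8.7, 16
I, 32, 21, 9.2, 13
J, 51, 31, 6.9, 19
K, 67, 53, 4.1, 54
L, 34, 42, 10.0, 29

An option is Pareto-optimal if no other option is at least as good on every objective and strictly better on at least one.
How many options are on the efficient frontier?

A: not dominated.
B: not dominated.
C: dominated by K (price 67≤84, fuel economy 53≥43, 0-60 4.1≤10.3, cargo 54≥17).
D: dominated by K (price 67≤85, fuel economy 53≥17, 0-60 4.1≤7.0, cargo 54≥41).
E: not dominated.
F: not dominated.
G: not dominated (best cargo).
H: not dominated.
I: dominated by A (price 26≤32, fuel economy 23≥21, 0-60 6.3≤9.2, cargo 26≥13).
J: not dominated.
K: not dominated (best fuel economy).
L: not dominated.
Pareto-optimal: A, B, E, F, G, H, J, K, L → 9.

9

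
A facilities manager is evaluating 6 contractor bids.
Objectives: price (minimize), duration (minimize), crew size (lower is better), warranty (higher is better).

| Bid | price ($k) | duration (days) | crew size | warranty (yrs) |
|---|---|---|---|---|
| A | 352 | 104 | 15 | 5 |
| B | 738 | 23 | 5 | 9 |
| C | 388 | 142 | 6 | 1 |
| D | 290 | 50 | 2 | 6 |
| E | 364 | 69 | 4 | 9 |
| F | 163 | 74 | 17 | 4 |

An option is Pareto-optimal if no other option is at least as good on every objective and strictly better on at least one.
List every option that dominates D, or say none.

none

A: worse on price (352 vs 290).
B: worse on price (738 vs 290).
C: worse on price (388 vs 290).
E: worse on price (364 vs 290).
F: worse on duration (74 vs 50).
No option dominates D.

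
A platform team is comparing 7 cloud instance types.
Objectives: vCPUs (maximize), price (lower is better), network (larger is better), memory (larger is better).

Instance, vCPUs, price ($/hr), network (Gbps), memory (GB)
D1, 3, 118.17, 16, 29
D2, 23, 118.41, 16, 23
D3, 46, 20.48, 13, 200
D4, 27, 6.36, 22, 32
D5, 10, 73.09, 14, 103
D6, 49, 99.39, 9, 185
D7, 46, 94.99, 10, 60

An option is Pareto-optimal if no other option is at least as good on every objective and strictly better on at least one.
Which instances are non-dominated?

D1: dominated by D4 (vCPUs 27≥3, price 6.36≤118.17, network 22≥16, memory 32≥29).
D2: dominated by D4 (vCPUs 27≥23, price 6.36≤118.41, network 22≥16, memory 32≥23).
D3: not dominated (best memory).
D4: not dominated (best price).
D5: not dominated.
D6: not dominated (best vCPUs).
D7: dominated by D3 (vCPUs 46≥46, price 20.48≤94.99, network 13≥10, memory 200≥60).

D3, D4, D5, D6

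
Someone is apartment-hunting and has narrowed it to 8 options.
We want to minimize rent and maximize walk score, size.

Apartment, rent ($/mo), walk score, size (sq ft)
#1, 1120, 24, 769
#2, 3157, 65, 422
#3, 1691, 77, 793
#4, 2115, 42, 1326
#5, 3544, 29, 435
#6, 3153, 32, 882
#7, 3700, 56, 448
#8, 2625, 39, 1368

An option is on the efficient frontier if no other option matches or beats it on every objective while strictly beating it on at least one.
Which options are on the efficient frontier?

#1: not dominated (best rent).
#2: dominated by #3 (rent 1691≤3157, walk score 77≥65, size 793≥422).
#3: not dominated (best walk score).
#4: not dominated.
#5: dominated by #3 (rent 1691≤3544, walk score 77≥29, size 793≥435).
#6: dominated by #4 (rent 2115≤3153, walk score 42≥32, size 1326≥882).
#7: dominated by #3 (rent 1691≤3700, walk score 77≥56, size 793≥448).
#8: not dominated (best size).

#1, #3, #4, #8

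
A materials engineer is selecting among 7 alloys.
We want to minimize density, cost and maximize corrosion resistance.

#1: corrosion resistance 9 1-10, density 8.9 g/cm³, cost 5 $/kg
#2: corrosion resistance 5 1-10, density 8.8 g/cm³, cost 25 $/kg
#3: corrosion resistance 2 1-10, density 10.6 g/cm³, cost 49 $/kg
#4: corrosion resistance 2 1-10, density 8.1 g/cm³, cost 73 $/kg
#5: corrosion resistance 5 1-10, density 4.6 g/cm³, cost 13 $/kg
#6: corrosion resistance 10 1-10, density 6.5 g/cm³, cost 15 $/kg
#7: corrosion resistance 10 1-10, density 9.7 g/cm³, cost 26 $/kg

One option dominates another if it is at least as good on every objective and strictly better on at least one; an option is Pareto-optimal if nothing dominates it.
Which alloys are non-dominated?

#1: not dominated (best cost).
#2: dominated by #5 (corrosion resistance 5≥5, density 4.6≤8.8, cost 13≤25).
#3: dominated by #1 (corrosion resistance 9≥2, density 8.9≤10.6, cost 5≤49).
#4: dominated by #5 (corrosion resistance 5≥2, density 4.6≤8.1, cost 13≤73).
#5: not dominated (best density).
#6: not dominated.
#7: dominated by #6 (corrosion resistance 10≥10, density 6.5≤9.7, cost 15≤26).

#1, #5, #6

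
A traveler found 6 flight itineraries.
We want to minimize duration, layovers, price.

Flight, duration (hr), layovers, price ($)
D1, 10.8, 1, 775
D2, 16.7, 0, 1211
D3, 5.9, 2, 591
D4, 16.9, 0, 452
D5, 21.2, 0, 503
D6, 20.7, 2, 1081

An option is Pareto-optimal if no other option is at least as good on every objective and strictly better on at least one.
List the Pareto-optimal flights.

D1, D2, D3, D4

D1: not dominated.
D2: not dominated.
D3: not dominated (best duration).
D4: not dominated (best price).
D5: dominated by D4 (duration 16.9≤21.2, layovers 0≤0, price 452≤503).
D6: dominated by D1 (duration 10.8≤20.7, layovers 1≤2, price 775≤1081).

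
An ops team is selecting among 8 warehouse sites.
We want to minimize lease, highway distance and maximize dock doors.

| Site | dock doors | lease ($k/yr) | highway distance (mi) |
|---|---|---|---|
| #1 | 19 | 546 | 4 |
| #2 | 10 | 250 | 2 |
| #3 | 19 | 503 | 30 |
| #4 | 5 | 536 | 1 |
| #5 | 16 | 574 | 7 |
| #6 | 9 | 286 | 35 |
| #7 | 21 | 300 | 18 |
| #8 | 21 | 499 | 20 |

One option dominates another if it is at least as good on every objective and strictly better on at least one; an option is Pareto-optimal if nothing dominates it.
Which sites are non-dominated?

#1, #2, #4, #7

#1: not dominated.
#2: not dominated (best lease).
#3: dominated by #7 (dock doors 21≥19, lease 300≤503, highway distance 18≤30).
#4: not dominated (best highway distance).
#5: dominated by #1 (dock doors 19≥16, lease 546≤574, highway distance 4≤7).
#6: dominated by #2 (dock doors 10≥9, lease 250≤286, highway distance 2≤35).
#7: not dominated.
#8: dominated by #7 (dock doors 21≥21, lease 300≤499, highway distance 18≤20).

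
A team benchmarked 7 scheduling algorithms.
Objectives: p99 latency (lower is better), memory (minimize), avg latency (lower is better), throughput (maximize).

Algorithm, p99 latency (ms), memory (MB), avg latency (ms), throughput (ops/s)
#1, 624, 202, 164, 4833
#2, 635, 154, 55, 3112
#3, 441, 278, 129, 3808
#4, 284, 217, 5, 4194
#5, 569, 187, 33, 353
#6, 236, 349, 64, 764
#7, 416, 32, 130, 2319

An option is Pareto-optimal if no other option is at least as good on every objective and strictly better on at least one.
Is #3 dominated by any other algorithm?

#4 vs #3: p99 latency 284≤441, memory 217≤278, avg latency 5≤129, throughput 4194≥3808 — #4 is at least as good on every objective and strictly better on at least one, so #4 dominates #3.

Yes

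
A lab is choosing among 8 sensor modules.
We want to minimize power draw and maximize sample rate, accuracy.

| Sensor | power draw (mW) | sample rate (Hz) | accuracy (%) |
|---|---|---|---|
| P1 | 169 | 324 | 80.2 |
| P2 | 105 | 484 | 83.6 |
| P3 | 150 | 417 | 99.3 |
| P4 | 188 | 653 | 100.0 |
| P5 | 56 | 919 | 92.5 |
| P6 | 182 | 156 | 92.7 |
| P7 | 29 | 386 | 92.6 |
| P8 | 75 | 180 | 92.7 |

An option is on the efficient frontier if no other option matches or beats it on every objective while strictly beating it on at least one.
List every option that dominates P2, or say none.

P5

P5: power draw 56≤105, sample rate 919≥484, accuracy 92.5≥83.6 — dominates P2.
Others (P1, P3, P4, P6, P7, P8) are each worse than P2 on at least one objective.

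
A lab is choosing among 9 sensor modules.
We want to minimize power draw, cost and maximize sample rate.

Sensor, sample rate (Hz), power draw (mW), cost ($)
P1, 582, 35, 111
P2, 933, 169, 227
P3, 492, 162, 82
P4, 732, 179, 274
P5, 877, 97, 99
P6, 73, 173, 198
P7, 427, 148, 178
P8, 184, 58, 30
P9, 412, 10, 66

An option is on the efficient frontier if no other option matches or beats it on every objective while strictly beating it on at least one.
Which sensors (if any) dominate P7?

P1: sample rate 582≥427, power draw 35≤148, cost 111≤178 — dominates P7.
P5: sample rate 877≥427, power draw 97≤148, cost 99≤178 — dominates P7.
Others (P2, P3, P4, P6, P8, P9) are each worse than P7 on at least one objective.

P1, P5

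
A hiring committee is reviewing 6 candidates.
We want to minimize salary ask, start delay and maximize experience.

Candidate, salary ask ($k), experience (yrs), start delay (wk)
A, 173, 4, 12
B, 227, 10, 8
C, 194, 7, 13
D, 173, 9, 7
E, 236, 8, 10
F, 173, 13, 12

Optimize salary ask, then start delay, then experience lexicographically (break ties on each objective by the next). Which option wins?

First minimize salary ask: best is 173, kept {A, D, F}.
Then minimize start delay: best is 7, kept {D}.

D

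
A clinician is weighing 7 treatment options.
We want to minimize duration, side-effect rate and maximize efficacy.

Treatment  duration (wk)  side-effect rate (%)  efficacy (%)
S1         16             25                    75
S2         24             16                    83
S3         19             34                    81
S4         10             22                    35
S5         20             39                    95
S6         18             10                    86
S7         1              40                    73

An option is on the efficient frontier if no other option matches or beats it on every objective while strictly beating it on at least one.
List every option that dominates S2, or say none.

S6: duration 18≤24, side-effect rate 10≤16, efficacy 86≥83 — dominates S2.
Others (S1, S3, S4, S5, S7) are each worse than S2 on at least one objective.

S6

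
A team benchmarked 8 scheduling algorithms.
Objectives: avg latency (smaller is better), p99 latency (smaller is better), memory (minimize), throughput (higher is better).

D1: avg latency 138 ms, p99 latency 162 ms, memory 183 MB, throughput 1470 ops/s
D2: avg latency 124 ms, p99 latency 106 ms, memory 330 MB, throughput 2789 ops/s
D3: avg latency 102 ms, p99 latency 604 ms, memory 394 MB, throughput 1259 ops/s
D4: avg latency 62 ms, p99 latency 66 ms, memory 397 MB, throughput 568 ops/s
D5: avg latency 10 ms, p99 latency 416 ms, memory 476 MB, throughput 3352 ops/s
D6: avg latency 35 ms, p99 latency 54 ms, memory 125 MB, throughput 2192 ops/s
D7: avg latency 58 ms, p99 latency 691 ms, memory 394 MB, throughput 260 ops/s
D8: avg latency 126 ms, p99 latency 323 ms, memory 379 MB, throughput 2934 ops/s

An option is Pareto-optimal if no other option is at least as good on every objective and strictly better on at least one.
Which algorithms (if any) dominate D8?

D1: worse on avg latency (138 vs 126).
D2: worse on throughput (2789 vs 2934).
D3: worse on p99 latency (604 vs 323).
D4: worse on memory (397 vs 379).
D5: worse on p99 latency (416 vs 323).
D6: worse on throughput (2192 vs 2934).
D7: worse on p99 latency (691 vs 323).
No option dominates D8.

none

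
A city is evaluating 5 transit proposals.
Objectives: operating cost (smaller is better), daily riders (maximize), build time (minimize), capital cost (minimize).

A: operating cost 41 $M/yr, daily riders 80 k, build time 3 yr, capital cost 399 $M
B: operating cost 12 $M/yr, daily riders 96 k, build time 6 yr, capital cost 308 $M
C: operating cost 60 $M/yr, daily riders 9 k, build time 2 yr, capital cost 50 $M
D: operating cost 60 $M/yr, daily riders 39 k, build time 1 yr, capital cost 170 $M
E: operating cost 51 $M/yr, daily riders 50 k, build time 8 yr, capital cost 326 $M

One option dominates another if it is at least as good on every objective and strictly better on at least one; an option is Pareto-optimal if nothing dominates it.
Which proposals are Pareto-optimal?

A: not dominated.
B: not dominated (best operating cost).
C: not dominated (best capital cost).
D: not dominated (best build time).
E: dominated by B (operating cost 12≤51, daily riders 96≥50, build time 6≤8, capital cost 308≤326).

A, B, C, D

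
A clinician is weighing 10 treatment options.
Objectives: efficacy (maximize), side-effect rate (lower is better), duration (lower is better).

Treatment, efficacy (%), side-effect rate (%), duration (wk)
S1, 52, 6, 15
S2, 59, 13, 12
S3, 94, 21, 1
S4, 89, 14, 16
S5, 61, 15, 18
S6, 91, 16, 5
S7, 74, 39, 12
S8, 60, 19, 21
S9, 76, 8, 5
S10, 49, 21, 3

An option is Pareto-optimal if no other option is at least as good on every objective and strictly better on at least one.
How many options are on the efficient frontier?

S1: not dominated (best side-effect rate).
S2: dominated by S9 (efficacy 76≥59, side-effect rate 8≤13, duration 5≤12).
S3: not dominated (best efficacy).
S4: not dominated.
S5: dominated by S4 (efficacy 89≥61, side-effect rate 14≤15, duration 16≤18).
S6: not dominated.
S7: dominated by S3 (efficacy 94≥74, side-effect rate 21≤39, duration 1≤12).
S8: dominated by S4 (efficacy 89≥60, side-effect rate 14≤19, duration 16≤21).
S9: not dominated.
S10: dominated by S3 (efficacy 94≥49, side-effect rate 21≤21, duration 1≤3).
Pareto-optimal: S1, S3, S4, S6, S9 → 5.

5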